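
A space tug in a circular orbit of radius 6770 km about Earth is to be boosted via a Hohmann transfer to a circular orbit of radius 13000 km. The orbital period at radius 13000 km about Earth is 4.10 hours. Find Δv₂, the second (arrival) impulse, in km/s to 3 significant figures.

Δv₂ = 0.954 km/s

From Kepler's third law T² = 4π²r³/μ at r = 13000 km, T = 4.10 hours = 4.10 × 3600 s = 14760 s: μ = 4π²r³/T² = 3.98123×10^5 km³/s².
The Hohmann ellipse has a_t = (r₁ + r₂)/2 = 9885 km.
On the circular orbit at r = 13000 km, v_c = √(μ/r) = 5.5340 km/s.
Vis-viva on the transfer ellipse at r = 13000 km gives v_t = √[μ(2/r − 1/a_t)] = 4.5798 km/s.
Δv₂ = |v_t − v_c| = |4.5798 − 5.5340| = 0.9542 km/s.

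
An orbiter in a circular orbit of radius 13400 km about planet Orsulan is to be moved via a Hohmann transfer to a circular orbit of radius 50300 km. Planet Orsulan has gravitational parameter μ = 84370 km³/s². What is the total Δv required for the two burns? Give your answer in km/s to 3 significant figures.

Semi-major axis of the transfer orbit: a_t = (13400 + 50300)/2 = 31850 km.
At r₁ the circular-orbit speed is v₁ = √(μ/r₁) = 2.5092 km/s.
On the transfer ellipse at r₁, v² = μ(2/r − 1/a) gives v_p = √[μ(2/r₁ − 1/a_t)] = 3.1533 km/s.
First burn Δv₁ = |v_p − v₁| = 0.6441 km/s.
Circular speed at r₂: v₂ = √(μ/r₂) = 1.29512 km/s.
Transfer-orbit speed at r₂: v_a = √[μ(2/r₂ − 1/a_t)] = 0.840055 km/s.
Second burn Δv₂ = |v₂ − v_a| = 0.4551 km/s.
Total Δv = Δv₁ + Δv₂ = 1.099 km/s.

Δv = 1.10 km/s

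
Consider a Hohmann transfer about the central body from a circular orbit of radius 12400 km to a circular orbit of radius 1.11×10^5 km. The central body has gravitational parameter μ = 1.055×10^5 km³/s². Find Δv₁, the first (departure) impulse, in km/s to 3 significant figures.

Δv₁ = 0.995 km/s

Semi-major axis of the transfer orbit: a_t = (12400 + 1.110×10^5)/2 = 61700 km.
Circular speed at r = 12400 km: v_c = √(μ/r) = 2.91686 km/s.
Vis-viva on the transfer ellipse at r = 12400 km gives v_t = √[μ(2/r − 1/a_t)] = 3.91232 km/s.
Δv₁ = |v_t − v_c| = |3.91232 − 2.91686| = 0.9955 km/s.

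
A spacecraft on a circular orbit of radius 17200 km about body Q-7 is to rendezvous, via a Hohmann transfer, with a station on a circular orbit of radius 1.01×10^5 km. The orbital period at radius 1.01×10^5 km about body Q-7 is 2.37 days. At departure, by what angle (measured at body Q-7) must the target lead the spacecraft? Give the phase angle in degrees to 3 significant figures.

φ = 99.4°

From Kepler's third law T² = 4π²r³/μ at r = 1.01×10^5 km, T = 2.37 days = 2.37 × 86400 s = 2.04768×10^5 s: μ = 4π²r³/T² = 9.70062×10^5 km³/s².
The Hohmann ellipse has a_t = (r₁ + r₂)/2 = 59100 km.
Transfer time t = π√(a_t³/μ) = 45828 s.
The target's mean motion on its circular orbit is ω₂ = √(μ/r₂³) = 3.0684×10^-5 rad/s.
Angle swept by the target during transfer: ω₂·t = 1.4062 rad = 80.57°.
Arrival is 180° from departure on the ellipse, so φ = 180° − 80.57° = 99.4°.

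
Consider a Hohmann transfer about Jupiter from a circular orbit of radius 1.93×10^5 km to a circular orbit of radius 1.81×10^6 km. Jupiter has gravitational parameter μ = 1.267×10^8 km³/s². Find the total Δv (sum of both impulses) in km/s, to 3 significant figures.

Δv = 13.5 km/s

The Hohmann ellipse has a_t = (r₁ + r₂)/2 = 1.0015×10^6 km.
At r₁ the circular-orbit speed is v₁ = √(μ/r₁) = 25.622 km/s.
On the transfer ellipse at r₁, v² = μ(2/r − 1/a) gives v_p = √[μ(2/r₁ − 1/a_t)] = 34.445 km/s.
First burn Δv₁ = |v_p − v₁| = 8.823 km/s.
At r₂, v₂ = √(μ/r₂) = 8.367 km/s.
Transfer-orbit speed at r₂: v_a = √[μ(2/r₂ − 1/a_t)] = 3.673 km/s.
Second burn Δv₂ = |v₂ − v_a| = 4.694 km/s.
Δv = Δv₁ + Δv₂ = 8.823 + 4.694 = 13.52 km/s.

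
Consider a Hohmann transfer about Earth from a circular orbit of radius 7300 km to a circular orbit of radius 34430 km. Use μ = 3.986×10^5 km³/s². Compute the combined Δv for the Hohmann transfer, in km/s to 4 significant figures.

Semi-major axis of the transfer orbit: a_t = (7300 + 34430)/2 = 20865 km.
At r₁ the circular-orbit speed is v₁ = √(μ/r₁) = 7.389 km/s.
Transfer-orbit speed at r₁ (vis-viva equation): v_p = √[μ(2/r₁ − 1/a_t)] = 9.492 km/s.
First burn Δv₁ = |v_p − v₁| = 2.103 km/s.
At r₂, v₂ = √(μ/r₂) = 3.403 km/s.
Transfer-orbit speed at r₂: v_a = √[μ(2/r₂ − 1/a_t)] = 2.013 km/s.
Second burn Δv₂ = |v₂ − v_a| = 1.390 km/s.
Total Δv = Δv₁ + Δv₂ = 3.493 km/s.

Δv = 3.493 km/s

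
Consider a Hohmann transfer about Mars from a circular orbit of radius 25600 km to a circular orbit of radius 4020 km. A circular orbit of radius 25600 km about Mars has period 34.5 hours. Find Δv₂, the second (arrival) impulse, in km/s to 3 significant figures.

Δv₂ = 1.03 km/s

From Kepler's third law T² = 4π²r³/μ at r = 25600 km, T = 34.5 hours = 34.5 × 3600 s = 1.242×10^5 s: μ = 4π²r³/T² = 42937.5 km³/s².
Transfer-ellipse semi-major axis a_t = (r₁ + r₂)/2 = (25600 + 4020)/2 = 14810 km.
On the circular orbit at r = 4020 km, v_c = √(μ/r) = 3.268 km/s.
Transfer-orbit speed at the same r (vis-viva, a = a_t): v_t = √[μ(2/r − 1/a_t)] = 4.297 km/s.
Δv₂ = |v_t − v_c| = |4.297 − 3.268| = 1.029 km/s.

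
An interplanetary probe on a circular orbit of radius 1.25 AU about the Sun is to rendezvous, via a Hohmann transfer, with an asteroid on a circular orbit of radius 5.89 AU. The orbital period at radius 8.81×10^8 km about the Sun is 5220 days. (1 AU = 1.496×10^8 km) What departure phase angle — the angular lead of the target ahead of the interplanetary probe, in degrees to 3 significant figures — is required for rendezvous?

φ = 95.1°

From Kepler's third law T² = 4π²r³/μ at r = 8.81×10^8 km, T = 5220 days = 5220 × 86400 s = 4.51008×10^8 s: μ = 4π²r³/T² = 1.32715×10^11 km³/s².
In km: r₁ = 1.25 × 1.496×10^8 = 1.870×10^8 km; r₂ = 5.89 × 1.496×10^8 = 8.81144×10^8 km.
Semi-major axis of the transfer orbit: a_t = (1.870×10^8 + 8.81144×10^8)/2 = 5.34072×10^8 km.
The half-period of the transfer ellipse is t = π√(a_t³/μ) = 1.06436×10^8 s.
The target's mean motion on its circular orbit is ω₂ = √(μ/r₂³) = 1.39280×10^-8 rad/s.
Angle swept by the target during transfer: ω₂·t = 1.4824 rad = 84.94°.
Arrival is 180° from departure on the ellipse, so φ = 180° − 84.94° = 95.1°.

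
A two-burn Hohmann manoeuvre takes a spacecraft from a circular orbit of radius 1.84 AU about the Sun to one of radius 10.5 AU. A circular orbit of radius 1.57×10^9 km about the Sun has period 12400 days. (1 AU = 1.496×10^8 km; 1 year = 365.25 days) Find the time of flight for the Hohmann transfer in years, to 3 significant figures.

t = 7.65 years

From Kepler's third law T² = 4π²r³/μ at r = 1.57×10^9 km, T = 12400 days = 12400 × 86400 s = 1.07136×10^9 s: μ = 4π²r³/T² = 1.33103×10^11 km³/s².
In km: r₁ = 1.84 × 1.496×10^8 = 2.75264×10^8 km; r₂ = 10.5 × 1.496×10^8 = 1.5708×10^9 km.
The Hohmann ellipse has a_t = (r₁ + r₂)/2 = 9.23032×10^8 km.
Half the transfer-orbit period gives t = π√(a_t³/μ) = 2.415×10^8 s.
Converting: 2.415×10^8 s ÷ 3.15576×10^7 s/year (365.25 × 86400) = 7.65 years.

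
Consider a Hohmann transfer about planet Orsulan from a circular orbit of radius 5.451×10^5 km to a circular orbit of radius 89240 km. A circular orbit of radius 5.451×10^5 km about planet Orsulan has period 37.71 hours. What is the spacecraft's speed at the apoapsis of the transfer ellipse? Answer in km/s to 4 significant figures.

From Kepler's third law T² = 4π²r³/μ at r = 5.451×10^5 km, T = 37.71 hours = 37.71 × 3600 s = 1.35756×10^5 s: μ = 4π²r³/T² = 3.46953×10^8 km³/s².
Transfer-ellipse semi-major axis a_t = (r₁ + r₂)/2 = (5.451×10^5 + 89240)/2 = 3.1717×10^5 km.
At apoapsis, r = 5.451×10^5 km.
From the vis-viva equation, v = √[μ(2/r − 1/a_t)] = 13.38 km/s.

v = 13.38 km/s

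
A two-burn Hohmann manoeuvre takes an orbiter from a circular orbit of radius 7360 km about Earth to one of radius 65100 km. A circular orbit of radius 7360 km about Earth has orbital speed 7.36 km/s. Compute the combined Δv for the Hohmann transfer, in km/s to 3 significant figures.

From the circular-orbit relation v² = μ/r at r = 7360 km: μ = v²r = (7.36)² × 7360 = 3.98688×10^5 km³/s².
The Hohmann ellipse has a_t = (r₁ + r₂)/2 = 36230 km.
At r₁ the circular-orbit speed is v₁ = √(μ/r₁) = 7.360 km/s.
Transfer-orbit speed at r₁ (vis-viva equation): v_p = √[μ(2/r₁ − 1/a_t)] = 9.866 km/s.
First burn Δv₁ = |v_p − v₁| = 2.506 km/s.
At r₂, v₂ = √(μ/r₂) = 2.4747 km/s.
Transfer-orbit speed at r₂: v_a = √[μ(2/r₂ − 1/a_t)] = 1.1154 km/s.
Second burn Δv₂ = |v₂ − v_a| = 1.359 km/s.
Δv = Δv₁ + Δv₂ = 2.506 + 1.359 = 3.865 km/s.

Δv = 3.87 km/s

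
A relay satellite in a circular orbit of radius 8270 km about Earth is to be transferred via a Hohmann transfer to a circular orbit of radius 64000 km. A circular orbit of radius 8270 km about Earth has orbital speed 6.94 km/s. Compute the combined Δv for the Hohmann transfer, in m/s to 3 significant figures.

Δv = 3600 m/s

From the circular-orbit relation v² = μ/r at r = 8270 km: μ = v²r = (6.94)² × 8270 = 3.98313×10^5 km³/s².
The Hohmann ellipse has a_t = (r₁ + r₂)/2 = 36135 km.
Circular speed at r₁: v₁ = √(μ/r₁) = √(3.98313×10^5/8270) = 6.940 km/s.
Transfer-orbit speed at r₁ (vis-viva): v_p = √[μ(2/r₁ − 1/a_t)] = 9.236 km/s.
First burn Δv₁ = |v_p − v₁| = 2.296 km/s.
At r₂, v₂ = √(μ/r₂) = 2.4947 km/s.
Transfer-orbit speed at r₂: v_a = √[μ(2/r₂ − 1/a_t)] = 1.1935 km/s.
Second burn Δv₂ = |v₂ − v_a| = 1.301 km/s.
Total Δv = Δv₁ + Δv₂ = 3.597 km/s.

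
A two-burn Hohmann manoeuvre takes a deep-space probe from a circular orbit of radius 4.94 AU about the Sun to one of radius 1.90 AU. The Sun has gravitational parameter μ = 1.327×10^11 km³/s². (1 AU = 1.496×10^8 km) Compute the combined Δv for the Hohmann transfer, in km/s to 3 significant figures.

In km: r₁ = 4.94 × 1.496×10^8 = 7.39024×10^8 km; r₂ = 1.90 × 1.496×10^8 = 2.8424×10^8 km.
Transfer-ellipse semi-major axis a_t = (r₁ + r₂)/2 = (7.39024×10^8 + 2.8424×10^8)/2 = 5.11632×10^8 km.
Circular speed at r₁: v₁ = √(μ/r₁) = √(1.327×10^11/7.39024×10^8) = 13.400 km/s.
On the transfer ellipse at r₁, v² = μ(2/r − 1/a) gives v_a = √[μ(2/r₁ − 1/a_t)] = 9.9878 km/s.
First burn Δv₁ = |v_a − v₁| = 3.4122 km/s.
At r₂, v₂ = √(μ/r₂) = 21.6069 km/s.
Transfer-orbit speed at r₂: v_p = √[μ(2/r₂ − 1/a_t)] = 25.9683 km/s.
Second burn Δv₂ = |v₂ − v_p| = 4.3614 km/s.
Δv = Δv₁ + Δv₂ = 3.4122 + 4.3614 = 7.774 km/s.

Δv = 7.77 km/s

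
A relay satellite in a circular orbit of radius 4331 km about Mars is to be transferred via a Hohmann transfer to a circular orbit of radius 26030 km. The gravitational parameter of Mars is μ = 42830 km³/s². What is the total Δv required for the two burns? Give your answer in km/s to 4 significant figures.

Transfer-ellipse semi-major axis a_t = (r₁ + r₂)/2 = (4331 + 26030)/2 = 15180.5 km.
Circular speed at r₁: v₁ = √(μ/r₁) = √(42830/4331) = 3.1447 km/s.
On the transfer ellipse at r₁, vis-viva gives v_p = √[μ(2/r₁ − 1/a_t)] = 4.1179 km/s.
First burn Δv₁ = |v_p − v₁| = 0.9732 km/s.
Circular speed at r₂: v₂ = √(μ/r₂) = 1.28274 km/s.
Transfer-orbit speed at r₂: v_a = √[μ(2/r₂ − 1/a_t)] = 0.685154 km/s.
Second burn Δv₂ = |v₂ − v_a| = 0.5976 km/s.
Δv = Δv₁ + Δv₂ = 0.9732 + 0.5976 = 1.571 km/s.

Δv = 1.571 km/s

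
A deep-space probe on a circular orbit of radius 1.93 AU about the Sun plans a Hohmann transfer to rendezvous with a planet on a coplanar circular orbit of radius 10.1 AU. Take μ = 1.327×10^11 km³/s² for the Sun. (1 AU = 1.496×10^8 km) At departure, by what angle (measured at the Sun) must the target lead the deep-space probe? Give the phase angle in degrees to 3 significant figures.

φ = 97.3°

In km: r₁ = 1.93 × 1.496×10^8 = 2.88728×10^8 km; r₂ = 10.1 × 1.496×10^8 = 1.51096×10^9 km.
Transfer-ellipse semi-major axis a_t = (r₁ + r₂)/2 = (2.88728×10^8 + 1.51096×10^9)/2 = 8.99844×10^8 km.
The half-period of the transfer ellipse is t = π√(a_t³/μ) = 2.32790×10^8 s.
Target angular speed ω₂ = √(μ/r₂³) = 6.20235×10^-9 rad/s.
Angle swept by the target during transfer: ω₂·t = 1.44385 rad = 82.73°.
The deep-space probe traverses 180° on the transfer ellipse, so the target must lead by 180° − 82.73° = 97.3°.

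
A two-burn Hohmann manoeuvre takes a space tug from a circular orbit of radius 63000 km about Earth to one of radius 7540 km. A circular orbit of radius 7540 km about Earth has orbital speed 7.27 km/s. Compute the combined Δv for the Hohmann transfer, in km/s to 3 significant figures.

From the circular-orbit relation v² = μ/r at r = 7540 km: μ = v²r = (7.27)² × 7540 = 3.98511×10^5 km³/s².
Transfer-ellipse semi-major axis a_t = (r₁ + r₂)/2 = (63000 + 7540)/2 = 35270 km.
Circular speed at r₁: v₁ = √(μ/r₁) = √(3.98511×10^5/63000) = 2.515068 km/s.
Transfer-orbit speed at r₁ (v² = μ(2/r − 1/a)): v_a = √[μ(2/r₁ − 1/a_t)] = 1.162874 km/s.
First burn Δv₁ = |v_a − v₁| = 1.35219 km/s.
Circular speed at r₂: v₂ = √(μ/r₂) = 7.27000 km/s.
Transfer-orbit speed at r₂: v_p = √[μ(2/r₂ − 1/a_t)] = 9.71632 km/s.
Second burn Δv₂ = |v₂ − v_p| = 2.44632 km/s.
Total Δv = Δv₁ + Δv₂ = 3.799 km/s.

Δv = 3.80 km/s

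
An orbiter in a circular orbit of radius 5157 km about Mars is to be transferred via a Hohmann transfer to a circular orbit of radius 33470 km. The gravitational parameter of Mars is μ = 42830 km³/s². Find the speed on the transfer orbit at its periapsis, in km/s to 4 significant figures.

v = 3.794 km/s

Semi-major axis of the transfer orbit: a_t = (5157 + 33470)/2 = 19313.5 km.
At periapsis, r = 5157 km.
Applying v² = μ(2/r − 1/a_t): v = 3.794 km/s.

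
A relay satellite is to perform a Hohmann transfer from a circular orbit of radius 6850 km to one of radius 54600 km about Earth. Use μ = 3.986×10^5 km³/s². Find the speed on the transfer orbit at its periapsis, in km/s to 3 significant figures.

v = 10.2 km/s

Transfer-ellipse semi-major axis a_t = (r₁ + r₂)/2 = (6850 + 54600)/2 = 30725 km.
At periapsis, r = 6850 km.
Applying v² = μ(2/r − 1/a_t): v = 10.17 km/s.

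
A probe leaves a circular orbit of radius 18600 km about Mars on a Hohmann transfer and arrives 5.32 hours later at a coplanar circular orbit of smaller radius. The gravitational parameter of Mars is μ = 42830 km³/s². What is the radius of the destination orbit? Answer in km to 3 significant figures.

Transfer time t = 5.32 hours = 19152 s, and t = π√(a_t³/μ).
So a_t = (μ t²/π²)^(1/3) = (42830 × (19152)² / π²)^(1/3) = 11676 km.
Since a_t = (r₁ + r₂)/2, r₂ = 2a_t − r₁ = 2×11676 − 18600 = 4752 km.

r₂ = 4750 km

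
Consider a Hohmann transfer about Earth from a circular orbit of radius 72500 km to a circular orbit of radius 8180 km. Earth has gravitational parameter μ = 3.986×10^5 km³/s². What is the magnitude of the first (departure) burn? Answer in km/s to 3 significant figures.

Transfer-ellipse semi-major axis a_t = (r₁ + r₂)/2 = (72500 + 8180)/2 = 40340 km.
Circular speed at r = 72500 km: v_c = √(μ/r) = 2.345 km/s.
Transfer-orbit speed at the same r (vis-viva, a = a_t): v_t = √[μ(2/r − 1/a_t)] = 1.056 km/s.
Δv₁ = |v_t − v_c| = |1.056 − 2.345| = 1.289 km/s.

Δv₁ = 1.29 km/s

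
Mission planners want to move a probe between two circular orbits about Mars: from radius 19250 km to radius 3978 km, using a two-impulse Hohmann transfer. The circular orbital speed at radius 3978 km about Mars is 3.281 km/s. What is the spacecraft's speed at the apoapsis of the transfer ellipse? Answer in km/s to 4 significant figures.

From the circular-orbit relation v² = μ/r at r = 3978 km: μ = v²r = (3.281)² × 3978 = 42823.0 km³/s².
Transfer-ellipse semi-major axis a_t = (r₁ + r₂)/2 = (19250 + 3978)/2 = 11614 km.
At apoapsis, r = 19250 km.
Applying v² = μ(2/r − 1/a_t): v = 0.8729 km/s.

v = 0.8729 km/s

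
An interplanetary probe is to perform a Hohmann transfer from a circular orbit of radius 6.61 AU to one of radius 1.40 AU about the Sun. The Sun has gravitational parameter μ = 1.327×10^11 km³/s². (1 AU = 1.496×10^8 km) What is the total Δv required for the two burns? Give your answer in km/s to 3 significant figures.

In km: r₁ = 6.61 × 1.496×10^8 = 9.88856×10^8 km; r₂ = 1.40 × 1.496×10^8 = 2.0944×10^8 km.
Transfer-ellipse semi-major axis a_t = (r₁ + r₂)/2 = (9.88856×10^8 + 2.0944×10^8)/2 = 5.99148×10^8 km.
At r₁ the circular-orbit speed is v₁ = √(μ/r₁) = 11.584 km/s.
On the transfer ellipse at r₁, vis-viva equation gives v_a = √[μ(2/r₁ − 1/a_t)] = 6.8491 km/s.
First burn Δv₁ = |v_a − v₁| = 4.735 km/s.
Circular speed at r₂: v₂ = √(μ/r₂) = 25.171 km/s.
Transfer-orbit speed at r₂: v_p = √[μ(2/r₂ − 1/a_t)] = 32.337 km/s.
Second burn Δv₂ = |v₂ − v_p| = 7.166 km/s.
Total Δv = Δv₁ + Δv₂ = 11.90 km/s.

Δv = 11.9 km/s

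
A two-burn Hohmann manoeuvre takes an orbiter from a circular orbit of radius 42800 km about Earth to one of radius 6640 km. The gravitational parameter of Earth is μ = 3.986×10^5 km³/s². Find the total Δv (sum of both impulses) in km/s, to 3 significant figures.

Transfer-ellipse semi-major axis a_t = (r₁ + r₂)/2 = (42800 + 6640)/2 = 24720 km.
Circular speed at r₁: v₁ = √(μ/r₁) = √(3.986×10^5/42800) = 3.052 km/s.
Transfer-orbit speed at r₁ (vis-viva equation): v_a = √[μ(2/r₁ − 1/a_t)] = 1.582 km/s.
First burn Δv₁ = |v_a − v₁| = 1.470 km/s.
At r₂, v₂ = √(μ/r₂) = 7.7479 km/s.
Transfer-orbit speed at r₂: v_p = √[μ(2/r₂ − 1/a_t)] = 10.195 km/s.
Second burn Δv₂ = |v₂ − v_p| = 2.447 km/s.
Total Δv = Δv₁ + Δv₂ = 3.917 km/s.

Δv = 3.92 km/s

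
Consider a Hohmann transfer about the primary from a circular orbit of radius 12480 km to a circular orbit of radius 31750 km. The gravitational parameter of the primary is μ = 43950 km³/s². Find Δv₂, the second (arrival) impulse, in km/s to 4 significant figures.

Δv₂ = 0.2927 km/s

The Hohmann ellipse has a_t = (r₁ + r₂)/2 = 22115 km.
On the circular orbit at r = 31750 km, v_c = √(μ/r) = 1.1765 km/s.
Transfer-orbit speed at the same r (vis-viva, a = a_t): v_t = √[μ(2/r − 1/a_t)] = 0.88384 km/s.
Δv₂ = |v_t − v_c| = |0.88384 − 1.1765| = 0.2927 km/s.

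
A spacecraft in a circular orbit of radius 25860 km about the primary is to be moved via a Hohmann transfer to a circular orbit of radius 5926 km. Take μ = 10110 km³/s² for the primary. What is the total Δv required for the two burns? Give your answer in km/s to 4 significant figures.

Δv = 0.6034 km/s

Transfer-ellipse semi-major axis a_t = (r₁ + r₂)/2 = (25860 + 5926)/2 = 15893 km.
At r₁ the circular-orbit speed is v₁ = √(μ/r₁) = 0.62526 km/s.
Transfer-orbit speed at r₁ (vis-viva): v_a = √[μ(2/r₁ − 1/a_t)] = 0.38180 km/s.
First burn Δv₁ = |v_a − v₁| = 0.24346 km/s.
Circular speed at r₂: v₂ = √(μ/r₂) = 1.30616 km/s.
Transfer-orbit speed at r₂: v_p = √[μ(2/r₂ − 1/a_t)] = 1.66612 km/s.
Second burn Δv₂ = |v₂ − v_p| = 0.35996 km/s.
Δv = Δv₁ + Δv₂ = 0.24346 + 0.35996 = 0.6034 km/s.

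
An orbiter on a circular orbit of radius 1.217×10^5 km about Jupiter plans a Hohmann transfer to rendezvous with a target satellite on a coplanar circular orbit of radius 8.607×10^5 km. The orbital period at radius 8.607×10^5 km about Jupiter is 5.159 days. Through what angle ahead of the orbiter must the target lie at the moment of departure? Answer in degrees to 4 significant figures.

From Kepler's third law T² = 4π²r³/μ at r = 8.607×10^5 km, T = 5.159 days = 5.159 × 86400 s = 4.457376×10^5 s: μ = 4π²r³/T² = 1.26694×10^8 km³/s².
Semi-major axis of the transfer orbit: a_t = (1.217×10^5 + 8.607×10^5)/2 = 4.912×10^5 km.
The half-period of the transfer ellipse is t = π√(a_t³/μ) = 96086 s.
The target's mean motion on its circular orbit is ω₂ = √(μ/r₂³) = 1.4096×10^-5 rad/s.
Angle swept by the target during transfer: ω₂·t = 1.3544 rad = 77.60°.
The orbiter traverses 180° on the transfer ellipse, so the target must lead by 180° − 77.60° = 102.4°.

φ = 102.4°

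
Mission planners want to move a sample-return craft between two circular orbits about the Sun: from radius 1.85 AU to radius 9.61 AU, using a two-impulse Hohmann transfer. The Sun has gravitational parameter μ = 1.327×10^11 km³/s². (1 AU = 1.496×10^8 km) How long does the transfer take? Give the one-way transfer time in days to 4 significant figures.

t = 2505 days

In km: r₁ = 1.85 × 1.496×10^8 = 2.7676×10^8 km; r₂ = 9.61 × 1.496×10^8 = 1.437656×10^9 km.
Transfer-ellipse semi-major axis a_t = (r₁ + r₂)/2 = (2.7676×10^8 + 1.437656×10^9)/2 = 8.57208×10^8 km.
By Kepler's third law the transfer-orbit period is T = 2π√(a_t³/μ), so t = T/2 = 2.164×10^8 s.
Converting: 2.164×10^8 s ÷ 86400 s/day = 2505 days.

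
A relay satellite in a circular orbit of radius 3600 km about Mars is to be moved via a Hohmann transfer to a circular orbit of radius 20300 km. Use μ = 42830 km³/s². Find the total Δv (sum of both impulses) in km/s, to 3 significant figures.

Semi-major axis of the transfer orbit: a_t = (3600 + 20300)/2 = 11950 km.
Circular speed at r₁: v₁ = √(μ/r₁) = √(42830/3600) = 3.4492 km/s.
On the transfer ellipse at r₁, vis-viva equation gives v_p = √[μ(2/r₁ − 1/a_t)] = 4.4956 km/s.
First burn Δv₁ = |v_p − v₁| = 1.0464 km/s.
Circular speed at r₂: v₂ = √(μ/r₂) = 1.452533 km/s.
Transfer-orbit speed at r₂: v_a = √[μ(2/r₂ − 1/a_t)] = 0.7972478 km/s.
Second burn Δv₂ = |v₂ − v_a| = 0.65529 km/s.
Total Δv = Δv₁ + Δv₂ = 1.702 km/s.

Δv = 1.70 km/s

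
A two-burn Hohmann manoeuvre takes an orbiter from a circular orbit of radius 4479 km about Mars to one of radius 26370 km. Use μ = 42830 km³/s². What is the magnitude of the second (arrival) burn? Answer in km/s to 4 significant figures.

The Hohmann ellipse has a_t = (r₁ + r₂)/2 = 15424.5 km.
On the circular orbit at r = 26370 km, v_c = √(μ/r) = 1.27444 km/s.
Vis-viva on the transfer ellipse at r = 26370 km gives v_t = √[μ(2/r − 1/a_t)] = 0.686758 km/s.
Δv₂ = |v_t − v_c| = |0.686758 − 1.27444| = 0.5877 km/s.

Δv₂ = 0.5877 km/s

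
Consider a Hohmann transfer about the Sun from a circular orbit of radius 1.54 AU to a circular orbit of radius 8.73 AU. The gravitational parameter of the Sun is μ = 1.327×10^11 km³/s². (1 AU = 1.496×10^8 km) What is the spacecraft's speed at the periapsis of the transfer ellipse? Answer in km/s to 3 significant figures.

In km: r₁ = 1.54 × 1.496×10^8 = 2.30384×10^8 km; r₂ = 8.73 × 1.496×10^8 = 1.306008×10^9 km.
The Hohmann ellipse has a_t = (r₁ + r₂)/2 = 7.68196×10^8 km.
The periapsis of the transfer ellipse is at r = 2.30384×10^8 km.
Applying v² = μ(2/r − 1/a_t): v = 31.29 km/s.

v = 31.3 km/s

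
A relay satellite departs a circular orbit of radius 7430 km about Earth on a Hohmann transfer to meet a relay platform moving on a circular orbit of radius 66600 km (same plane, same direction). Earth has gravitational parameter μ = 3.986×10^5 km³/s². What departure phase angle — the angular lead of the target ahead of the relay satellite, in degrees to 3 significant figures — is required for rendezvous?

Transfer-ellipse semi-major axis a_t = (r₁ + r₂)/2 = (7430 + 66600)/2 = 37015 km.
The half-period of the transfer ellipse is t = π√(a_t³/μ) = 35440 s.
Target angular speed ω₂ = √(μ/r₂³) = 3.673×10^-5 rad/s.
Angle swept by the target during transfer: ω₂·t = 1.3017 rad = 74.58°.
Arrival is 180° from departure on the ellipse, so φ = 180° − 74.58° = 105°.

φ = 105°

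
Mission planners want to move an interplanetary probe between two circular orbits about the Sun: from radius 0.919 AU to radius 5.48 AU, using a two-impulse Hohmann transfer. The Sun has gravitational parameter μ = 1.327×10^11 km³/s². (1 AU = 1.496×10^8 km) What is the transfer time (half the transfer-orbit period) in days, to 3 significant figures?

t = 1050 days

In km: r₁ = 0.919 × 1.496×10^8 = 1.374824×10^8 km; r₂ = 5.48 × 1.496×10^8 = 8.19808×10^8 km.
Transfer-ellipse semi-major axis a_t = (r₁ + r₂)/2 = (1.374824×10^8 + 8.19808×10^8)/2 = 4.786452×10^8 km.
Transfer time t = π√(a_t³/μ) = π√((4.786452×10^8)³ / 1.327×10^11) = 9.031×10^7 s.
Converting: 9.031×10^7 s ÷ 86400 s/day = 1050 days.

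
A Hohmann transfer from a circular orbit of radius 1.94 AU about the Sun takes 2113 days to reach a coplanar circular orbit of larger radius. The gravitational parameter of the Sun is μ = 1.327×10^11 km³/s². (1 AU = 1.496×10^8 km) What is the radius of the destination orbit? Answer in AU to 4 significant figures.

In km: r₁ = 1.94 × 1.496×10^8 = 2.90224×10^8 km.
Transfer time t = 2113 days = 1.825632×10^8 s, and t = π√(a_t³/μ).
So a_t = (μ t²/π²)^(1/3) = (1.327×10^11 × (1.825632×10^8)² / π²)^(1/3) = 7.65243×10^8 km.
Since a_t = (r₁ + r₂)/2, r₂ = 2a_t − r₁ = 2×7.65243×10^8 − 2.90224×10^8 = 1.240262×10^9 km.
In AU: r₂ = 1.240262×10^9 / 1.496×10^8 = 8.291 AU.

r₂ = 8.291 AU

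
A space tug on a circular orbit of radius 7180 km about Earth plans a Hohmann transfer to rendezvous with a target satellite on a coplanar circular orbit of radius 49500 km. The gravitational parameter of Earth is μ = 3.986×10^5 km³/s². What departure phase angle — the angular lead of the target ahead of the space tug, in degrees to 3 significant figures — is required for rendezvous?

φ = 102°

Transfer-ellipse semi-major axis a_t = (r₁ + r₂)/2 = (7180 + 49500)/2 = 28340 km.
Transfer time t = π√(a_t³/μ) = 23740 s.
Target angular speed ω₂ = √(μ/r₂³) = 5.733×10^-5 rad/s.
Angle swept by the target during transfer: ω₂·t = 1.361 rad = 77.98°.
The space tug traverses 180° on the transfer ellipse, so the target must lead by 180° − 77.98° = 102°.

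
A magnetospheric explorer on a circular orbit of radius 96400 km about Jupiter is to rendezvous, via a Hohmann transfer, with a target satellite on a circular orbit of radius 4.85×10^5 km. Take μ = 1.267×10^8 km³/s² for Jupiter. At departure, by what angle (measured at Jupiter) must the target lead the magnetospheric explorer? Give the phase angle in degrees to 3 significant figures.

Semi-major axis of the transfer orbit: a_t = (96400 + 4.850×10^5)/2 = 2.907×10^5 km.
The half-period of the transfer ellipse is t = π√(a_t³/μ) = 43745 s.
The target's mean motion on its circular orbit is ω₂ = √(μ/r₂³) = 3.3325×10^-5 rad/s.
Angle swept by the target during transfer: ω₂·t = 1.4578 rad = 83.53°.
Arrival is 180° from departure on the ellipse, so φ = 180° − 83.53° = 96.5°.

φ = 96.5°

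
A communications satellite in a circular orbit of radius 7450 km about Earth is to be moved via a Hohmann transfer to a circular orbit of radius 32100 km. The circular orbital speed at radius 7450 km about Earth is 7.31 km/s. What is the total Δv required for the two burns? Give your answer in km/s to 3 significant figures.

From the circular-orbit relation v² = μ/r at r = 7450 km: μ = v²r = (7.31)² × 7450 = 3.98099×10^5 km³/s².
Transfer-ellipse semi-major axis a_t = (r₁ + r₂)/2 = (7450 + 32100)/2 = 19775 km.
Circular speed at r₁: v₁ = √(μ/r₁) = √(3.98099×10^5/7450) = 7.3100 km/s.
On the transfer ellipse at r₁, v² = μ(2/r − 1/a) gives v_p = √[μ(2/r₁ − 1/a_t)] = 9.3135 km/s.
First burn Δv₁ = |v_p − v₁| = 2.0035 km/s.
Circular speed at r₂: v₂ = √(μ/r₂) = 3.5216 km/s.
Transfer-orbit speed at r₂: v_a = √[μ(2/r₂ − 1/a_t)] = 2.1615 km/s.
Second burn Δv₂ = |v₂ − v_a| = 1.3601 km/s.
Total Δv = Δv₁ + Δv₂ = 3.364 km/s.

Δv = 3.36 km/s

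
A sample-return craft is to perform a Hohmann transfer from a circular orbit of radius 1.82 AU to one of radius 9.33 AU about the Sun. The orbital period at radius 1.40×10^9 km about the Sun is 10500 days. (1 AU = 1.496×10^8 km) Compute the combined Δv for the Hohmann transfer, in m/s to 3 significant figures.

From Kepler's third law T² = 4π²r³/μ at r = 1.40×10^9 km, T = 10500 days = 10500 × 86400 s = 9.072×10^8 s: μ = 4π²r³/T² = 1.31625×10^11 km³/s².
In km: r₁ = 1.82 × 1.496×10^8 = 2.72272×10^8 km; r₂ = 9.33 × 1.496×10^8 = 1.395768×10^9 km.
Semi-major axis of the transfer orbit: a_t = (2.72272×10^8 + 1.395768×10^9)/2 = 8.3402×10^8 km.
At r₁ the circular-orbit speed is v₁ = √(μ/r₁) = 21.987 km/s.
On the transfer ellipse at r₁, vis-viva equation gives v_p = √[μ(2/r₁ − 1/a_t)] = 28.444 km/s.
First burn Δv₁ = |v_p − v₁| = 6.457 km/s.
Circular speed at r₂: v₂ = √(μ/r₂) = 9.71096 km/s.
Transfer-orbit speed at r₂: v_a = √[μ(2/r₂ − 1/a_t)] = 5.54850 km/s.
Second burn Δv₂ = |v₂ − v_a| = 4.162 km/s.
Δv = Δv₁ + Δv₂ = 6.457 + 4.162 = 10.62 km/s.

Δv = 10600 m/s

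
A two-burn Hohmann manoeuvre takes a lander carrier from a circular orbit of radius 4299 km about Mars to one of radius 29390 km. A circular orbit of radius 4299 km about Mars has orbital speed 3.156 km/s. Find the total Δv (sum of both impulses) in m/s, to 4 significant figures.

Δv = 1610 m/s

From the circular-orbit relation v² = μ/r at r = 4299 km: μ = v²r = (3.156)² × 4299 = 42819.5 km³/s².
Semi-major axis of the transfer orbit: a_t = (4299 + 29390)/2 = 16844.5 km.
Circular speed at r₁: v₁ = √(μ/r₁) = √(42819.5/4299) = 3.156 km/s.
Transfer-orbit speed at r₁ (v² = μ(2/r − 1/a)): v_p = √[μ(2/r₁ − 1/a_t)] = 4.169 km/s.
First burn Δv₁ = |v_p − v₁| = 1.013 km/s.
At r₂, v₂ = √(μ/r₂) = 1.20704 km/s.
Transfer-orbit speed at r₂: v_a = √[μ(2/r₂ − 1/a_t)] = 0.609783 km/s.
Second burn Δv₂ = |v₂ − v_a| = 0.5973 km/s.
Total Δv = Δv₁ + Δv₂ = 1.610 km/s.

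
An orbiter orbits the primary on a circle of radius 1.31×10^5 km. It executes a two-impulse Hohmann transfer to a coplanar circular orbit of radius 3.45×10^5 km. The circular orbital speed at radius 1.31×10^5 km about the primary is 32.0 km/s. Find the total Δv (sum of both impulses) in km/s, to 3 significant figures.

From the circular-orbit relation v² = μ/r at r = 1.31×10^5 km: μ = v²r = (32.0)² × 1.31×10^5 = 1.34144×10^8 km³/s².
Semi-major axis of the transfer orbit: a_t = (1.310×10^5 + 3.450×10^5)/2 = 2.380×10^5 km.
Circular speed at r₁: v₁ = √(μ/r₁) = √(1.34144×10^8/1.310×10^5) = 32.000 km/s.
On the transfer ellipse at r₁, vis-viva gives v_p = √[μ(2/r₁ − 1/a_t)] = 38.528 km/s.
First burn Δv₁ = |v_p − v₁| = 6.528 km/s.
At r₂, v₂ = √(μ/r₂) = 19.7186 km/s.
Transfer-orbit speed at r₂: v_a = √[μ(2/r₂ − 1/a_t)] = 14.6293 km/s.
Second burn Δv₂ = |v₂ − v_a| = 5.089 km/s.
Δv = Δv₁ + Δv₂ = 6.528 + 5.089 = 11.62 km/s.

Δv = 11.6 km/s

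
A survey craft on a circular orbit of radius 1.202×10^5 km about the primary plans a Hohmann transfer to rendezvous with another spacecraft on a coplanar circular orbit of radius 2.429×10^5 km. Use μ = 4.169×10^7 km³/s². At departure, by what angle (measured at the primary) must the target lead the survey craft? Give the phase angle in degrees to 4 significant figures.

Semi-major axis of the transfer orbit: a_t = (1.202×10^5 + 2.429×10^5)/2 = 1.8155×10^5 km.
Transfer time t = π√(a_t³/μ) = 37640 s.
Target angular speed ω₂ = √(μ/r₂³) = 5.394×10^-5 rad/s.
Angle swept by the target during transfer: ω₂·t = 2.030 rad = 116.31°.
The survey craft traverses 180° on the transfer ellipse, so the target must lead by 180° − 116.31° = 63.69°.

φ = 63.69°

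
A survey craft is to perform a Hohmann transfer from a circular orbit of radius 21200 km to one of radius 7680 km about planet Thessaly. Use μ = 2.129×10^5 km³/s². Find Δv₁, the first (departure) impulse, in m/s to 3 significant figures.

The Hohmann ellipse has a_t = (r₁ + r₂)/2 = 14440 km.
Circular speed at r = 21200 km: v_c = √(μ/r) = 3.1690 km/s.
Vis-viva on the transfer ellipse at r = 21200 km gives v_t = √[μ(2/r − 1/a_t)] = 2.3111 km/s.
Δv₁ = |v_t − v_c| = |2.3111 − 3.1690| = 0.8579 km/s.

Δv₁ = 858 m/s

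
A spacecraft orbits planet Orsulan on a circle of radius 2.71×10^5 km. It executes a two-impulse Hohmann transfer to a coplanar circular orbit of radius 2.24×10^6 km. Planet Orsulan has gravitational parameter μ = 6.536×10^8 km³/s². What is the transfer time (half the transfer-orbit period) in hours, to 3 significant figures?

Semi-major axis of the transfer orbit: a_t = (2.710×10^5 + 2.240×10^6)/2 = 1.2555×10^6 km.
Transfer time t = π√(a_t³/μ) = π√((1.2555×10^6)³ / 6.536×10^8) = 1.729×10^5 s.
Converting: 1.729×10^5 s ÷ 3600 s/hour = 48.0 hours.

t = 48.0 hours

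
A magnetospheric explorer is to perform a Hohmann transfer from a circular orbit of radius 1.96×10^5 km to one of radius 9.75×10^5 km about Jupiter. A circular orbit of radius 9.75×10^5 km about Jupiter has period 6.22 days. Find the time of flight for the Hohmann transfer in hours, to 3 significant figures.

t = 34.7 hours

From Kepler's third law T² = 4π²r³/μ at r = 9.75×10^5 km, T = 6.22 days = 6.22 × 86400 s = 5.37408×10^5 s: μ = 4π²r³/T² = 1.26697×10^8 km³/s².
Transfer-ellipse semi-major axis a_t = (r₁ + r₂)/2 = (1.960×10^5 + 9.750×10^5)/2 = 5.855×10^5 km.
Transfer time t = π√(a_t³/μ) = π√((5.855×10^5)³ / 1.26697×10^8) = 1.250×10^5 s.
Converting: 1.250×10^5 s ÷ 3600 s/hour = 34.7 hours.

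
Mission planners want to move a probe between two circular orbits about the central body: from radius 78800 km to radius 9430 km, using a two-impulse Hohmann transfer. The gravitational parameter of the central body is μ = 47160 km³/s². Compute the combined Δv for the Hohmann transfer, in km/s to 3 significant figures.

Δv = 1.17 km/s

The Hohmann ellipse has a_t = (r₁ + r₂)/2 = 44115 km.
At r₁ the circular-orbit speed is v₁ = √(μ/r₁) = 0.7736 km/s.
Transfer-orbit speed at r₁ (vis-viva): v_a = √[μ(2/r₁ − 1/a_t)] = 0.3577 km/s.
First burn Δv₁ = |v_a − v₁| = 0.4159 km/s.
At r₂, v₂ = √(μ/r₂) = 2.2363 km/s.
Transfer-orbit speed at r₂: v_p = √[μ(2/r₂ − 1/a_t)] = 2.9888 km/s.
Second burn Δv₂ = |v₂ − v_p| = 0.7525 km/s.
Total Δv = Δv₁ + Δv₂ = 1.168 km/s.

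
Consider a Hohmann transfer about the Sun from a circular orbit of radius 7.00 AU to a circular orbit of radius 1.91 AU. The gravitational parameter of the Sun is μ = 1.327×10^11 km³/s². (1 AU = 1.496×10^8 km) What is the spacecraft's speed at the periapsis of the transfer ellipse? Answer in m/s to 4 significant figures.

v = 27010 m/s

In km: r₁ = 7.00 × 1.496×10^8 = 1.0472×10^9 km; r₂ = 1.91 × 1.496×10^8 = 2.85736×10^8 km.
The Hohmann ellipse has a_t = (r₁ + r₂)/2 = 6.66468×10^8 km.
The periapsis of the transfer ellipse is at r = 2.85736×10^8 km.
From the vis-viva equation, v = √[μ(2/r − 1/a_t)] = 27.01 km/s.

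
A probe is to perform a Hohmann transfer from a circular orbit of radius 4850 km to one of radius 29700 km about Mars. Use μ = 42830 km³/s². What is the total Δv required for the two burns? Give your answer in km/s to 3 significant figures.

Semi-major axis of the transfer orbit: a_t = (4850 + 29700)/2 = 17275 km.
At r₁ the circular-orbit speed is v₁ = √(μ/r₁) = 2.9717 km/s.
Transfer-orbit speed at r₁ (vis-viva): v_p = √[μ(2/r₁ − 1/a_t)] = 3.8965 km/s.
First burn Δv₁ = |v_p − v₁| = 0.9248 km/s.
Circular speed at r₂: v₂ = √(μ/r₂) = 1.2009 km/s.
Transfer-orbit speed at r₂: v_a = √[μ(2/r₂ − 1/a_t)] = 0.63629 km/s.
Second burn Δv₂ = |v₂ − v_a| = 0.5646 km/s.
Δv = Δv₁ + Δv₂ = 0.9248 + 0.5646 = 1.489 km/s.

Δv = 1.49 km/s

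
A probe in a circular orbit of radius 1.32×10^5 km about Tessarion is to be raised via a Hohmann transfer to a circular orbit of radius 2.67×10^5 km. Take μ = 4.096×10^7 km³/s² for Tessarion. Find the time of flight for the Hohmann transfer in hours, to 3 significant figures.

t = 12.2 hours

Semi-major axis of the transfer orbit: a_t = (1.320×10^5 + 2.670×10^5)/2 = 1.995×10^5 km.
By Kepler's third law the transfer-orbit period is T = 2π√(a_t³/μ), so t = T/2 = 43741 s.
Converting: 43741 s ÷ 3600 s/hour = 12.2 hours.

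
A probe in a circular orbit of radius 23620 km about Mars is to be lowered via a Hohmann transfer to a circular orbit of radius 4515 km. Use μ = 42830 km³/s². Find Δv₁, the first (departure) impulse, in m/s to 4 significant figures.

Δv₁ = 583.7 m/s

The Hohmann ellipse has a_t = (r₁ + r₂)/2 = 14067.5 km.
Circular speed at r = 23620 km: v_c = √(μ/r) = 1.3466 km/s.
Transfer-orbit speed at the same r (vis-viva, a = a_t): v_t = √[μ(2/r − 1/a_t)] = 0.76288 km/s.
Δv₁ = |v_t − v_c| = |0.76288 − 1.3466| = 0.5837 km/s.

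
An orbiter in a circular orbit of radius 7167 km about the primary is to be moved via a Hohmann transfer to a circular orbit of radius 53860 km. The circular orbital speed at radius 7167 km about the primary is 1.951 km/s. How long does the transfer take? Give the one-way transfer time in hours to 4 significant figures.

From the circular-orbit relation v² = μ/r at r = 7167 km: μ = v²r = (1.951)² × 7167 = 27280.5 km³/s².
Transfer-ellipse semi-major axis a_t = (r₁ + r₂)/2 = (7167 + 53860)/2 = 30513.5 km.
Transfer time t = π√(a_t³/μ) = π√((30513.5)³ / 27280.5) = 1.0138×10^5 s.
Converting: 1.0138×10^5 s ÷ 3600 s/hour = 28.16 hours.

t = 28.16 hours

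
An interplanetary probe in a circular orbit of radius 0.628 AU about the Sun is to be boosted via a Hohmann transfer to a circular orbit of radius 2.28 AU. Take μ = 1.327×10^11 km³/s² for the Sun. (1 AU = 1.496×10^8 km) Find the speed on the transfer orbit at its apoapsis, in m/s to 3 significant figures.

v = 13000 m/s

In km: r₁ = 0.628 × 1.496×10^8 = 9.39488×10^7 km; r₂ = 2.28 × 1.496×10^8 = 3.41088×10^8 km.
Semi-major axis of the transfer orbit: a_t = (9.39488×10^7 + 3.41088×10^8)/2 = 2.175184×10^8 km.
At apoapsis, r = 3.41088×10^8 km.
Applying v² = μ(2/r − 1/a_t): v = 12.96 km/s.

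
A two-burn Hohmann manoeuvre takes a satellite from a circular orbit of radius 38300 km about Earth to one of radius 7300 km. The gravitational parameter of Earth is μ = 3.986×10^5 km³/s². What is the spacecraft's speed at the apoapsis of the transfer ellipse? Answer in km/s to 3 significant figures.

Transfer-ellipse semi-major axis a_t = (r₁ + r₂)/2 = (38300 + 7300)/2 = 22800 km.
The apoapsis of the transfer ellipse is at r = 38300 km.
Applying v² = μ(2/r − 1/a_t): v = 1.825 km/s.

v = 1.83 km/s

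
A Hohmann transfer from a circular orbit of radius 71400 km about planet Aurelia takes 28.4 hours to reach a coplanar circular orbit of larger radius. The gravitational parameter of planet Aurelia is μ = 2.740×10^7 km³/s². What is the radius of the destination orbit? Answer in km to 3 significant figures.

Transfer time t = 28.4 hours = 1.0224×10^5 s, and t = π√(a_t³/μ).
So a_t = (μ t²/π²)^(1/3) = (2.740×10^7 × (1.0224×10^5)² / π²)^(1/3) = 3.0730×10^5 km.
Since a_t = (r₁ + r₂)/2, r₂ = 2a_t − r₁ = 2×3.0730×10^5 − 71400 = 5.432×10^5 km.

r₂ = 5.43×10^5 km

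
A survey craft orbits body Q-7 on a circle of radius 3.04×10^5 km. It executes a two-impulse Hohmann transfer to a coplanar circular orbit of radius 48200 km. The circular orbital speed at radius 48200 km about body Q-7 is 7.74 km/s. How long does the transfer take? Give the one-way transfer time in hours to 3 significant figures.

From the circular-orbit relation v² = μ/r at r = 48200 km: μ = v²r = (7.74)² × 48200 = 2.88755×10^6 km³/s².
Transfer-ellipse semi-major axis a_t = (r₁ + r₂)/2 = (3.040×10^5 + 48200)/2 = 1.761×10^5 km.
Transfer time t = π√(a_t³/μ) = π√((1.761×10^5)³ / 2.88755×10^6) = 1.36623×10^5 s.
Converting: 1.36623×10^5 s ÷ 3600 s/hour = 38.0 hours.

t = 38.0 hours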